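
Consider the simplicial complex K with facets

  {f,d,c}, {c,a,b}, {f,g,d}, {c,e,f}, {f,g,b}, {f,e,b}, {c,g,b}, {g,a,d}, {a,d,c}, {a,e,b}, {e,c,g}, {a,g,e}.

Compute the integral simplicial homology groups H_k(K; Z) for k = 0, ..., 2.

We work with the vertex ordering a < b < c < d < e < f < g. The simplices of K, each written with vertices in increasing order, are:

  0-simplices (7): a, b, c, d, e, f, g
  1-simplices (18): ab, ac, ad, ae, ag, bc, be, bf, bg, cd, ce, cf, cg, df, dg, ef, eg, fg
  2-simplices (12): abc, abe, acd, adg, aeg, bcg, bef, bfg, cdf, cef, ceg, dfg

Hence C_0 ≅ Z^7, C_1 ≅ Z^18, C_2 ≅ Z^12.

∂_1: C_1 → C_0 sends each edge [p,q] (with p < q) to q − p. For instance
  ∂eg = g − e.
This gives a 7×18 integer matrix of rank 6; reducing to Smith normal form yields diagonal entries (1,1,1,1,1,1).

The boundary map ∂_2: C_2 → C_1 maps a triangle to the signed sum of its edges. For instance
  ∂acd = cd − ad + ac,
  ∂abe = be − ae + ab.
As a 18×12 matrix over Z this has rank 12, with invariant factors (1,1,1,1,1,1,1,1,1,1,1,2).

From H_k ≅ ker(∂_k) / im(∂_{k+1}) we obtain:

  H_0: rank C_0 − rank ∂_1 = 7 − 6 = 1, and the invariant factors of ∂_1 are all 1, so H_0 ≅ Z.
  H_1: rank ker ∂_1 − rank ∂_2 = (18 − 6) − 12 = 0, and ∂_2 has invariant factor 2 > 1, so H_1 ≅ Z/2.
  H_2: rank ker ∂_2 − rank ∂_3 = (12 − 12) − 0 = 0, and there is no ∂_3, so H_2 ≅ 0.

As a check, the Euler characteristic is 7 − 18 + 12 = 1, which agrees with 1 − 0 + 0 = 1.
(K is a triangulation of the real projective plane RP^2.)

H_0 ≅ Z,  H_1 ≅ Z/2,  H_2 = 0.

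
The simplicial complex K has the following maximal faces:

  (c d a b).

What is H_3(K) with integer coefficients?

H_3 ≅ 0.

Order the vertices as a < b < c < d. Listing each simplex with vertices in this order, K has dimension 3 with simplices:

  0-simplices (4): a, b, c, d
  1-simplices (6): ab, ac, ad, bc, bd, cd
  2-simplices (4): abc, abd, acd, bcd
  3-simplices (1): abcd

giving chain groups C_0 ≅ Z^4, C_1 ≅ Z^6, C_2 ≅ Z^4, C_3 ≅ Z^1.

Boundary ∂_1: C_1 → C_0 maps an edge to its endpoints' difference, ∂[p,q] = q − p. For instance
  ∂cd = d − c.
The resulting 4×6 matrix has rank 3, and its Smith normal form has invariant factors (1,1,1).

Boundary ∂_2: C_2 → C_1 maps a triangle to the signed sum of its edges. For instance
  ∂bcd = cd − bd + bc,
  ∂abd = bd − ad + ab.
As a 6×4 matrix over Z this has rank 3, with invariant factors (1,1,1).

The boundary map ∂_3: C_3 → C_2 sends each 3-simplex σ to the alternating sum Σ_i (−1)^i (σ with its i-th vertex removed). For instance
  ∂abcd = bcd − acd + abd − abc.
The resulting 4×1 matrix has rank 1, and its Smith normal form has invariant factors (1).

From H_k ≅ ker(∂_k) / im(∂_{k+1}) we obtain:

  H_3: rank ker ∂_3 − rank ∂_4 = (1 − 1) − 0 = 0, and there is no ∂_4, so H_3 ≅ 0.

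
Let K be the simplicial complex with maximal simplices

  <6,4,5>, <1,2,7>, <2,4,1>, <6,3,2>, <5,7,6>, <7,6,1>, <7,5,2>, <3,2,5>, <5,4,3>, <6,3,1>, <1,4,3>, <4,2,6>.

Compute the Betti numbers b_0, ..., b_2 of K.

b_0 = 1, b_1 = 0, b_2 = 0.

Order the vertices as 1 < 2 < 3 < 4 < 5 < 6 < 7. Listing each simplex with vertices in this order, K has dimension 2 with simplices:

  0-simplices (7): [1], [2], [3], [4], [5], [6], [7]
  1-simplices (18): [1,2], [1,3], [1,4], [1,6], [1,7], [2,3], [2,4], [2,5], [2,6], [2,7], [3,4], [3,5], [3,6], [4,5], [4,6], [5,6], [5,7], [6,7]
  2-simplices (12): [1,2,4], [1,2,7], [1,3,4], [1,3,6], [1,6,7], [2,3,5], [2,3,6], [2,4,6], [2,5,7], [3,4,5], [4,5,6], [5,6,7]

so the chain groups are C_0 ≅ Z^7, C_1 ≅ Z^18, C_2 ≅ Z^12.

Boundary ∂_1: C_1 → C_0 is given by ∂[p,q] = [q] − [p].
The 7×18 boundary matrix has rank 6 and Smith normal form diag(1,1,1,1,1,1).

Boundary ∂_2: C_2 → C_1 maps a triangle to the signed sum of its edges. For instance
  ∂[2,5,7] = [5,7] − [2,7] + [2,5],
  ∂[3,4,5] = [4,5] − [3,5] + [3,4].
This gives a 18×12 integer matrix of rank 12; reducing to Smith normal form yields diagonal entries (1,1,1,1,1,1,1,1,1,1,1,2).

Computing H_k = (kernel of ∂_k) / (image of ∂_{k+1}):

  H_0: rank C_0 − rank ∂_1 = 7 − 6 = 1, and the invariant factors of ∂_1 are all 1, so H_0 = Z.
  H_1: rank ker ∂_1 − rank ∂_2 = (18 − 6) − 12 = 0, and ∂_2 has invariant factor 2 > 1, so H_1 = Z/2.
  H_2: rank ker ∂_2 − rank ∂_3 = (12 − 12) − 0 = 0, and there is no ∂_3, so H_2 = 0.

As a check, the Euler characteristic is 7 − 18 + 12 = 1, which agrees with 1 − 0 + 0 = 1.

Hence the Betti numbers are b_0 = 1, b_1 = 0, b_2 = 0.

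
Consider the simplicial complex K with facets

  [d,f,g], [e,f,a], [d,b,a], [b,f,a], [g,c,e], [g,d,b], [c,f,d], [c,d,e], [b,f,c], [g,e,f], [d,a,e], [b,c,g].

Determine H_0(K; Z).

H_0 = Z.

Fix the vertex order a < b < c < d < e < f < g and write every simplex with vertices in increasing order. Then dim K = 2 and the simplices of K are:

  0-simplices (7): a, b, c, d, e, f, g
  1-simplices (18): ab, ad, ae, af, bc, bd, bf, bg, cd, ce, cf, cg, de, df, dg, ef, eg, fg
  2-simplices (12): abd, abf, ade, aef, bcf, bcg, bdg, cde, cdf, ceg, dfg, efg

Hence C_0 ≅ Z^7, C_1 ≅ Z^18, C_2 ≅ Z^12.

∂_1: C_1 → C_0 sends each edge [p,q] (with p < q) to q − p.
The resulting 7×18 matrix has rank 6, and its Smith normal form has invariant factors (1,1,1,1,1,1).

The boundary map ∂_2: C_2 → C_1 maps a triangle to the signed sum of its edges. For instance
  ∂ceg = eg − cg + ce,
  ∂aef = ef − af + ae.
This gives a 18×12 integer matrix of rank 12; reducing to Smith normal form yields diagonal entries (1,1,1,1,1,1,1,1,1,1,1,2).

Now H_k = ker ∂_k / im ∂_{k+1}, so:

  H_0: rank C_0 − rank ∂_1 = 7 − 6 = 1, and the invariant factors of ∂_1 are all 1, so H_0 ≅ Z.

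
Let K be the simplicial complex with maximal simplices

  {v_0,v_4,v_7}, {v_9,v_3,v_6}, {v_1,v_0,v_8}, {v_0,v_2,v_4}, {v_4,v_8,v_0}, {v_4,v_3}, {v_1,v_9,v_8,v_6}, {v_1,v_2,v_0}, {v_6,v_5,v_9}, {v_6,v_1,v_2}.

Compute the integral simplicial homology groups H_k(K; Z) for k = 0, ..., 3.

H_0 ≅ Z,  H_1 ≅ Z,  H_2 = 0,  H_3 = 0.

Order the vertices as v_0 < v_1 < v_2 < v_3 < v_4 < v_5 < v_6 < v_7 < v_8 < v_9. Listing each simplex with vertices in this order, K has dimension 3 with simplices:

  0-simplices (10): [v_0], [v_1], [v_2], [v_3], [v_4], [v_5], [v_6], [v_7], [v_8], [v_9]
  1-simplices (21): (21 of them)
  2-simplices (12): (12 of them)
  3-simplices (1): [v_1,v_6,v_8,v_9]

so the chain groups are C_0 ≅ Z^10, C_1 ≅ Z^21, C_2 ≅ Z^12, C_3 ≅ Z^1.

The boundary map ∂_1: C_1 → C_0 is given by ∂[p,q] = [q] − [p].
The resulting 10×21 matrix has rank 9, and its Smith normal form has invariant factors (1,1,1,1,1,1,1,1,1).

The boundary map ∂_2: C_2 → C_1 acts by ∂[p,q,r] = [q,r] − [p,r] + [p,q]. For instance
  ∂[v_1,v_8,v_9] = [v_8,v_9] − [v_1,v_9] + [v_1,v_8],
  ∂[v_3,v_6,v_9] = [v_6,v_9] − [v_3,v_9] + [v_3,v_6].
The 21×12 boundary matrix has rank 11 and Smith normal form diag(1,1,1,1,1,1,1,1,1,1,1).

Boundary ∂_3: C_3 → C_2 sends each 3-simplex σ to the alternating sum Σ_i (−1)^i (σ with its i-th vertex removed). For instance
  ∂[v_1,v_6,v_8,v_9] = [v_6,v_8,v_9] − [v_1,v_8,v_9] + [v_1,v_6,v_9] − [v_1,v_6,v_8].
As a 12×1 matrix over Z this has rank 1, with invariant factors (1).

From H_k ≅ ker(∂_k) / im(∂_{k+1}) we obtain:

  H_0: rank C_0 − rank ∂_1 = 10 − 9 = 1, and the invariant factors of ∂_1 are all 1, so H_0 ≅ Z.
  H_1: rank ker ∂_1 − rank ∂_2 = (21 − 9) − 11 = 1, and the invariant factors of ∂_2 are all 1, so H_1 ≅ Z.
  H_2: rank ker ∂_2 − rank ∂_3 = (12 − 11) − 1 = 0, and the invariant factors of ∂_3 are all 1, so H_2 ≅ 0.
  H_3: rank ker ∂_3 − rank ∂_4 = (1 − 1) − 0 = 0, and there is no ∂_4, so H_3 ≅ 0.

As a check, the Euler characteristic is 10 − 21 + 12 − 1 = 0, which agrees with 1 − 1 + 0 − 0 = 0.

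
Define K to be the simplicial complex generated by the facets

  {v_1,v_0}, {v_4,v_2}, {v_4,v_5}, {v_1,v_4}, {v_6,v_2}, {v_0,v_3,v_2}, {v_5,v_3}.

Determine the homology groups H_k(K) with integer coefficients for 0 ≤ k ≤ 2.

We work with the vertex ordering v_0 < v_1 < v_2 < v_3 < v_4 < v_5 < v_6. The simplices of K, each written with vertices in increasing order, are:

  0-simplices (7): [v_0], [v_1], [v_2], [v_3], [v_4], [v_5], [v_6]
  1-simplices (9): [v_0,v_1], [v_0,v_2], [v_0,v_3], [v_1,v_4], [v_2,v_3], [v_2,v_4], [v_2,v_6], [v_3,v_5], [v_4,v_5]
  2-simplices (1): [v_0,v_2,v_3]

giving chain groups C_0 ≅ Z^7, C_1 ≅ Z^9, C_2 ≅ Z^1.

The boundary map ∂_1: C_1 → C_0 sends each edge [p,q] (with p < q) to q − p.
As a 7×9 matrix over Z this has rank 6, with invariant factors (1,1,1,1,1,1).

∂_2: C_2 → C_1 sends each 2-simplex [p,q,r] to [q,r] − [p,r] + [p,q]. For instance
  ∂[v_0,v_2,v_3] = [v_2,v_3] − [v_0,v_3] + [v_0,v_2].
As a 9×1 matrix over Z this has rank 1, with invariant factors (1).

Computing H_k = (kernel of ∂_k) / (image of ∂_{k+1}):

  H_0: rank C_0 − rank ∂_1 = 7 − 6 = 1, and the invariant factors of ∂_1 are all 1, so H_0 = Z.
  H_1: rank ker ∂_1 − rank ∂_2 = (9 − 6) − 1 = 2, and the invariant factors of ∂_2 are all 1, so H_1 = Z^2.
  H_2: rank ker ∂_2 − rank ∂_3 = (1 − 1) − 0 = 0, and there is no ∂_3, so H_2 = 0.

H_0 ≅ Z,  H_1 ≅ Z^2,  H_2 = 0.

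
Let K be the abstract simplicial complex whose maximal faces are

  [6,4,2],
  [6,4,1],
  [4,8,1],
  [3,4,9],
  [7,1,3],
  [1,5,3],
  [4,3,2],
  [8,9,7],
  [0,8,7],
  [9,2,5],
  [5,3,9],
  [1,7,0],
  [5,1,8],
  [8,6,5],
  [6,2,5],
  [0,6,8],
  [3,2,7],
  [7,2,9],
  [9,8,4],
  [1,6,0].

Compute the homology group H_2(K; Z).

Fix the vertex order 0 < 1 < 2 < 3 < 4 < 5 < 6 < 7 < 8 < 9 and write every simplex with vertices in increasing order. Then dim K = 2 and the simplices of K are:

  0-simplices (10): [0], [1], [2], [3], [4], [5], [6], [7], [8], [9]
  1-simplices (30): (30 of them)
  2-simplices (20): (20 of them)

giving chain groups C_0 ≅ Z^10, C_1 ≅ Z^30, C_2 ≅ Z^20.

The boundary map ∂_1: C_1 → C_0 maps an edge to its endpoints' difference, ∂[p,q] = q − p. For instance
  ∂[0,1] = [1] − [0].
As a 10×30 matrix over Z this has rank 9, with invariant factors (1,1,1,1,1,1,1,1,1).

The boundary map ∂_2: C_2 → C_1 maps a triangle to the signed sum of its edges. For instance
  ∂[2,7,9] = [7,9] − [2,9] + [2,7],
  ∂[3,4,9] = [4,9] − [3,9] + [3,4].
As a 30×20 matrix over Z this has rank 20, with invariant factors (1,1,1,1,1,1,1,1,1,1,1,1,1,1,1,1,1,1,1,2).

Reading off H_k = ker ∂_k / im ∂_{k+1}:

  H_2: rank ker ∂_2 − rank ∂_3 = (20 − 20) − 0 = 0, and there is no ∂_3, so H_2 = 0.

H_2 ≅ 0.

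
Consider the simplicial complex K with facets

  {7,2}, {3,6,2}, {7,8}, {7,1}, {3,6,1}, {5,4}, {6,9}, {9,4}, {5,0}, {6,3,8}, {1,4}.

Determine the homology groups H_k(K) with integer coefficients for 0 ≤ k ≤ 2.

H_0 = Z,  H_1 = Z^3,  H_2 = 0.

We work with the vertex ordering 0 < 1 < 2 < 3 < 4 < 5 < 6 < 7 < 8 < 9. The simplices of K, each written with vertices in increasing order, are:

  0-simplices (10): [0], [1], [2], [3], [4], [5], [6], [7], [8], [9]
  1-simplices (15): [0,5], [1,3], [1,4], [1,6], [1,7], [2,3], [2,6], [2,7], [3,6], [3,8], [4,5], [4,9], [6,8], [6,9], [7,8]
  2-simplices (3): [1,3,6], [2,3,6], [3,6,8]

Hence C_0 ≅ Z^10, C_1 ≅ Z^15, C_2 ≅ Z^3.

Boundary ∂_1: C_1 → C_0 is given by ∂[p,q] = [q] − [p]. For instance
  ∂[4,5] = [5] − [4].
The resulting 10×15 matrix has rank 9, and its Smith normal form has invariant factors (1,1,1,1,1,1,1,1,1).

∂_2: C_2 → C_1 maps a triangle to the signed sum of its edges. For instance
  ∂[3,6,8] = [6,8] − [3,8] + [3,6],
  ∂[1,3,6] = [3,6] − [1,6] + [1,3].
As a 15×3 matrix over Z this has rank 3, with invariant factors (1,1,1).

From H_k ≅ ker(∂_k) / im(∂_{k+1}) we obtain:

  H_0: rank C_0 − rank ∂_1 = 10 − 9 = 1, and the invariant factors of ∂_1 are all 1, so H_0 ≅ Z.
  H_1: rank ker ∂_1 − rank ∂_2 = (15 − 9) − 3 = 3, and the invariant factors of ∂_2 are all 1, so H_1 ≅ Z^3.
  H_2: rank ker ∂_2 − rank ∂_3 = (3 − 3) − 0 = 0, and there is no ∂_3, so H_2 ≅ 0.

As a check, the Euler characteristic is 10 − 15 + 3 = -2, which agrees with 1 − 3 + 0 = -2.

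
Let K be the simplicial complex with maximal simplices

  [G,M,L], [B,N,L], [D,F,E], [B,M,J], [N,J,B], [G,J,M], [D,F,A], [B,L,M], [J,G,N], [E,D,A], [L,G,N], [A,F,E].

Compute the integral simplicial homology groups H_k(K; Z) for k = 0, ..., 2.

H_0 = Z^2,  H_1 = 0,  H_2 = Z^2.

Take the total order A < B < D < E < F < G < J < L < M < N on the vertex set. Then K (dimension 2) consists of the simplices:

  0-simplices (10): A, B, D, E, F, G, J, L, M, N
  1-simplices (18): AD, AE, AF, BJ, BL, BM, BN, DE, DF, EF, GJ, GL, GM, GN, JM, JN, LM, LN
  2-simplices (12): ADE, ADF, AEF, BJM, BJN, BLM, BLN, DEF, GJM, GJN, GLM, GLN

Hence C_0 ≅ Z^10, C_1 ≅ Z^18, C_2 ≅ Z^12.

The boundary map ∂_1: C_1 → C_0 is given by ∂[p,q] = [q] − [p].
The resulting 10×18 matrix has rank 8, and its Smith normal form has invariant factors (1,1,1,1,1,1,1,1).

Boundary ∂_2: C_2 → C_1 acts by ∂[p,q,r] = [q,r] − [p,r] + [p,q]. For instance
  ∂ADF = DF − AF + AD,
  ∂GJM = JM − GM + GJ.
This gives a 18×12 integer matrix of rank 10; reducing to Smith normal form yields diagonal entries (1,1,1,1,1,1,1,1,1,1).

Now H_k = ker ∂_k / im ∂_{k+1}, so:

  H_0: rank C_0 − rank ∂_1 = 10 − 8 = 2, and the invariant factors of ∂_1 are all 1, so H_0 ≅ Z^2.
  H_1: rank ker ∂_1 − rank ∂_2 = (18 − 8) − 10 = 0, and the invariant factors of ∂_2 are all 1, so H_1 ≅ 0.
  H_2: rank ker ∂_2 − rank ∂_3 = (12 − 10) − 0 = 2, and there is no ∂_3, so H_2 ≅ Z^2.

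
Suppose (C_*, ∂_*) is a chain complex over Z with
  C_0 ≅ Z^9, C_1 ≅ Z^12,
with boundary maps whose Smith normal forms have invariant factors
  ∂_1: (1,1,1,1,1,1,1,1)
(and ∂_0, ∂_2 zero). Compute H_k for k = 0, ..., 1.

H_0 ≅ Z,  H_1 ≅ Z^4.

H_0: b_0 = 9 − 0 − 8 = 1; torsion from ∂_1 factors > 1: none. So H_0 ≅ Z.
H_1: b_1 = 12 − 8 − 0 = 4; torsion from ∂_2 factors > 1: none. So H_1 ≅ Z^4.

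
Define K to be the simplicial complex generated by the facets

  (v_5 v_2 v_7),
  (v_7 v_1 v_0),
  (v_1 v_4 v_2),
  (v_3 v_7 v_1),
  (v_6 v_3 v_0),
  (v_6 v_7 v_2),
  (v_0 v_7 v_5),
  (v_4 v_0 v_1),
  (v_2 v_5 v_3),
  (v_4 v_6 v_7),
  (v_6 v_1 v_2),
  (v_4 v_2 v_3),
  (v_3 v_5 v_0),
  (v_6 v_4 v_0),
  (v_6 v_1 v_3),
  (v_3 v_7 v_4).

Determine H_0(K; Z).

K has 8 vertices, 24 edges, 16 triangles.
rank ∂_0 = 0, rank ∂_1 = 7 ⇒ b_0 = 8 − 0 − 7 = 1; all invariant factors of ∂_1 are 1 so no torsion. So H_0 = Z.

H_0 ≅ Z.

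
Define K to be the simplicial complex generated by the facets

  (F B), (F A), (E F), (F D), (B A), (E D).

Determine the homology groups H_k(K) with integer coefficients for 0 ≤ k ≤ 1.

Take the total order A < B < D < E < F on the vertex set. Then K (dimension 1) consists of the simplices:

  0-simplices (5): A, B, D, E, F
  1-simplices (6): AB, AF, BF, DE, DF, EF

giving chain groups C_0 ≅ Z^5, C_1 ≅ Z^6.

Boundary ∂_1: C_1 → C_0 is given by ∂[p,q] = [q] − [p]. For instance
  ∂AF = F − A.
The 5×6 boundary matrix has rank 4 and Smith normal form diag(1,1,1,1).

Computing H_k = (kernel of ∂_k) / (image of ∂_{k+1}):

  H_0: rank C_0 − rank ∂_1 = 5 − 4 = 1, and the invariant factors of ∂_1 are all 1, so H_0 ≅ Z.
  H_1: rank ker ∂_1 − rank ∂_2 = (6 − 4) − 0 = 2, and there is no ∂_2, so H_1 ≅ Z^2.

As a check, the Euler characteristic is 5 − 6 = -1, which agrees with 1 − 2 = -1.
(K is a triangulation of a wedge of 2 circles.)

H_0 = Z,  H_1 = Z^2.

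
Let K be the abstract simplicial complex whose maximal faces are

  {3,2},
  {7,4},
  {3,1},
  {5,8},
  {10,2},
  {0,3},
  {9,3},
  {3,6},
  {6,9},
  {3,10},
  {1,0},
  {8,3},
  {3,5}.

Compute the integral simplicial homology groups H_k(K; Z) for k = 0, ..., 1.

H_0 ≅ Z^2,  H_1 ≅ Z^4.

K has 11 vertices, 13 edges.
rank ∂_0 = 0, rank ∂_1 = 9 ⇒ b_0 = 11 − 0 − 9 = 2; all invariant factors of ∂_1 are 1 so no torsion. So H_0 = Z^2.
rank ∂_1 = 9, rank ∂_2 = 0 ⇒ b_1 = 13 − 9 − 0 = 4. So H_1 = Z^4.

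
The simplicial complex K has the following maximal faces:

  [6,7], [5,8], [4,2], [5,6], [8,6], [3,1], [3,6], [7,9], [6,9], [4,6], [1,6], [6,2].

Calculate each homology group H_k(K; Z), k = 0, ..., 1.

H_0 ≅ Z,  H_1 ≅ Z^4.

Order the vertices as 1 < 2 < 3 < 4 < 5 < 6 < 7 < 8 < 9. Listing each simplex with vertices in this order, K has dimension 1 with simplices:

  0-simplices (9): [1], [2], [3], [4], [5], [6], [7], [8], [9]
  1-simplices (12): [1,3], [1,6], [2,4], [2,6], [3,6], [4,6], [5,6], [5,8], [6,7], [6,8], [6,9], [7,9]

so the chain groups are C_0 ≅ Z^9, C_1 ≅ Z^12.

∂_1: C_1 → C_0 maps an edge to its endpoints' difference, ∂[p,q] = q − p. For instance
  ∂[4,6] = [6] − [4].
The resulting 9×12 matrix has rank 8, and its Smith normal form has invariant factors (1,1,1,1,1,1,1,1).

Reading off H_k = ker ∂_k / im ∂_{k+1}:

  H_0: rank C_0 − rank ∂_1 = 9 − 8 = 1, and the invariant factors of ∂_1 are all 1, so H_0 = Z.
  H_1: rank ker ∂_1 − rank ∂_2 = (12 − 8) − 0 = 4, and there is no ∂_2, so H_1 = Z^4.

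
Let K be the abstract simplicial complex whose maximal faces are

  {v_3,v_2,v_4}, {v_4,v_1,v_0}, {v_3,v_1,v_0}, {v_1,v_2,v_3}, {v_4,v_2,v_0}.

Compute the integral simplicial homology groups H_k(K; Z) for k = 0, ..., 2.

H_0 = Z,  H_1 = Z,  H_2 = 0.

Order the vertices as v_0 < v_1 < v_2 < v_3 < v_4. Listing each simplex with vertices in this order, K has dimension 2 with simplices:

  0-simplices (5): [v_0], [v_1], [v_2], [v_3], [v_4]
  1-simplices (10): [v_0,v_1], [v_0,v_2], [v_0,v_3], [v_0,v_4], [v_1,v_2], [v_1,v_3], [v_1,v_4], [v_2,v_3], [v_2,v_4], [v_3,v_4]
  2-simplices (5): [v_0,v_1,v_3], [v_0,v_1,v_4], [v_0,v_2,v_4], [v_1,v_2,v_3], [v_2,v_3,v_4]

Hence C_0 ≅ Z^5, C_1 ≅ Z^10, C_2 ≅ Z^5.

∂_1: C_1 → C_0 is given by ∂[p,q] = [q] − [p]. For instance
  ∂[v_3,v_4] = [v_4] − [v_3].
The resulting 5×10 matrix has rank 4, and its Smith normal form has invariant factors (1,1,1,1).

∂_2: C_2 → C_1 maps a triangle to the signed sum of its edges. For instance
  ∂[v_2,v_3,v_4] = [v_3,v_4] − [v_2,v_4] + [v_2,v_3],
  ∂[v_0,v_2,v_4] = [v_2,v_4] − [v_0,v_4] + [v_0,v_2].
As a 10×5 matrix over Z this has rank 5, with invariant factors (1,1,1,1,1).

Reading off H_k = ker ∂_k / im ∂_{k+1}:

  H_0: rank C_0 − rank ∂_1 = 5 − 4 = 1, and the invariant factors of ∂_1 are all 1, so H_0 ≅ Z.
  H_1: rank ker ∂_1 − rank ∂_2 = (10 − 4) − 5 = 1, and the invariant factors of ∂_2 are all 1, so H_1 ≅ Z.
  H_2: rank ker ∂_2 − rank ∂_3 = (5 − 5) − 0 = 0, and there is no ∂_3, so H_2 ≅ 0.

As a check, the Euler characteristic is 5 − 10 + 5 = 0, which agrees with 1 − 1 + 0 = 0.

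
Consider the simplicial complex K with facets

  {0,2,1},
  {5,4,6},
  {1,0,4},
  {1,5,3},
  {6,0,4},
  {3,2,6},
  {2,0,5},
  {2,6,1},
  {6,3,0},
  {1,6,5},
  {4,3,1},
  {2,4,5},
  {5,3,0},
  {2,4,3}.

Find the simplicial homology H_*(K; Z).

We work with the vertex ordering 0 < 1 < 2 < 3 < 4 < 5 < 6. The simplices of K, each written with vertices in increasing order, are:

  0-simplices (7): [0], [1], [2], [3], [4], [5], [6]
  1-simplices (21): [0,1], [0,2], [0,3], [0,4], [0,5], [0,6], [1,2], [1,3], [1,4], [1,5], [1,6], [2,3], [2,4], [2,5], [2,6], [3,4], [3,5], [3,6], [4,5], [4,6], [5,6]
  2-simplices (14): [0,1,2], [0,1,4], [0,2,5], [0,3,5], [0,3,6], [0,4,6], [1,2,6], [1,3,4], [1,3,5], [1,5,6], [2,3,4], [2,3,6], [2,4,5], [4,5,6]

giving chain groups C_0 ≅ Z^7, C_1 ≅ Z^21, C_2 ≅ Z^14.

The boundary map ∂_1: C_1 → C_0 maps an edge to its endpoints' difference, ∂[p,q] = q − p.
This gives a 7×21 integer matrix of rank 6; reducing to Smith normal form yields diagonal entries (1,1,1,1,1,1).

The boundary map ∂_2: C_2 → C_1 maps a triangle to the signed sum of its edges. For instance
  ∂[0,3,6] = [3,6] − [0,6] + [0,3],
  ∂[1,3,4] = [3,4] − [1,4] + [1,3].
As a 21×14 matrix over Z this has rank 13, with invariant factors (1,1,1,1,1,1,1,1,1,1,1,1,1).

Computing H_k = (kernel of ∂_k) / (image of ∂_{k+1}):

  H_0: rank C_0 − rank ∂_1 = 7 − 6 = 1, and the invariant factors of ∂_1 are all 1, so H_0 = Z.
  H_1: rank ker ∂_1 − rank ∂_2 = (21 − 6) − 13 = 2, and the invariant factors of ∂_2 are all 1, so H_1 = Z^2.
  H_2: rank ker ∂_2 − rank ∂_3 = (14 − 13) − 0 = 1, and there is no ∂_3, so H_2 = Z.

H_0 ≅ Z,  H_1 ≅ Z^2,  H_2 ≅ Z.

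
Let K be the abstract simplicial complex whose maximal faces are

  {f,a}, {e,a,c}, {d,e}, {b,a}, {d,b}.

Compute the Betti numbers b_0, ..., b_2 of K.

b_0 = 1, b_1 = 1, b_2 = 0.

We work with the vertex ordering a < b < c < d < e < f. The simplices of K, each written with vertices in increasing order, are:

  0-simplices (6): a, b, c, d, e, f
  1-simplices (7): ab, ac, ae, af, bd, ce, de
  2-simplices (1): ace

so the chain groups are C_0 ≅ Z^6, C_1 ≅ Z^7, C_2 ≅ Z^1.

∂_1: C_1 → C_0 maps an edge to its endpoints' difference, ∂[p,q] = q − p.
The 6×7 boundary matrix has rank 5 and Smith normal form diag(1,1,1,1,1).

The boundary map ∂_2: C_2 → C_1 sends each 2-simplex [p,q,r] to [q,r] − [p,r] + [p,q]. For instance
  ∂ace = ce − ae + ac.
As a 7×1 matrix over Z this has rank 1, with invariant factors (1).

Reading off H_k = ker ∂_k / im ∂_{k+1}:

  H_0: rank C_0 − rank ∂_1 = 6 − 5 = 1, and the invariant factors of ∂_1 are all 1, so H_0 ≅ Z.
  H_1: rank ker ∂_1 − rank ∂_2 = (7 − 5) − 1 = 1, and the invariant factors of ∂_2 are all 1, so H_1 ≅ Z.
  H_2: rank ker ∂_2 − rank ∂_3 = (1 − 1) − 0 = 0, and there is no ∂_3, so H_2 ≅ 0.

Hence the Betti numbers are b_0 = 1, b_1 = 1, b_2 = 0.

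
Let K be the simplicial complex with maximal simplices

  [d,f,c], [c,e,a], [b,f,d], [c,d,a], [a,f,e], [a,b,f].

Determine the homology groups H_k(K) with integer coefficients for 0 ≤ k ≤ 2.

Order the vertices as a < b < c < d < e < f. Listing each simplex with vertices in this order, K has dimension 2 with simplices:

  0-simplices (6): a, b, c, d, e, f
  1-simplices (12): ab, ac, ad, ae, af, bd, bf, cd, ce, cf, df, ef
  2-simplices (6): abf, acd, ace, aef, bdf, cdf

giving chain groups C_0 ≅ Z^6, C_1 ≅ Z^12, C_2 ≅ Z^6.

∂_1: C_1 → C_0 sends each edge [p,q] (with p < q) to q − p.
The 6×12 boundary matrix has rank 5 and Smith normal form diag(1,1,1,1,1).

Boundary ∂_2: C_2 → C_1 sends each 2-simplex [p,q,r] to [q,r] − [p,r] + [p,q]. For instance
  ∂ace = ce − ae + ac,
  ∂abf = bf − af + ab.
This gives a 12×6 integer matrix of rank 6; reducing to Smith normal form yields diagonal entries (1,1,1,1,1,1).

Reading off H_k = ker ∂_k / im ∂_{k+1}:

  H_0: rank C_0 − rank ∂_1 = 6 − 5 = 1, and the invariant factors of ∂_1 are all 1, so H_0 ≅ Z.
  H_1: rank ker ∂_1 − rank ∂_2 = (12 − 5) − 6 = 1, and the invariant factors of ∂_2 are all 1, so H_1 ≅ Z.
  H_2: rank ker ∂_2 − rank ∂_3 = (6 − 6) − 0 = 0, and there is no ∂_3, so H_2 ≅ 0.

H_0 = Z,  H_1 = Z,  H_2 = 0.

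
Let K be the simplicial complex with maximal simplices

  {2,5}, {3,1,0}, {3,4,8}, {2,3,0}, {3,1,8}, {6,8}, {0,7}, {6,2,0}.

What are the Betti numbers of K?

Order the vertices as 0 < 1 < 2 < 3 < 4 < 5 < 6 < 7 < 8. Listing each simplex with vertices in this order, K has dimension 2 with simplices:

  0-simplices (9): [0], [1], [2], [3], [4], [5], [6], [7], [8]
  1-simplices (14): [0,1], [0,2], [0,3], [0,6], [0,7], [1,3], [1,8], [2,3], [2,5], [2,6], [3,4], [3,8], [4,8], [6,8]
  2-simplices (5): [0,1,3], [0,2,3], [0,2,6], [1,3,8], [3,4,8]

giving chain groups C_0 ≅ Z^9, C_1 ≅ Z^14, C_2 ≅ Z^5.

The boundary map ∂_1: C_1 → C_0 is given by ∂[p,q] = [q] − [p]. For instance
  ∂[0,6] = [6] − [0].
The 9×14 boundary matrix has rank 8 and Smith normal form diag(1,1,1,1,1,1,1,1).

∂_2: C_2 → C_1 maps a triangle to the signed sum of its edges. For instance
  ∂[1,3,8] = [3,8] − [1,8] + [1,3],
  ∂[3,4,8] = [4,8] − [3,8] + [3,4].
The 14×5 boundary matrix has rank 5 and Smith normal form diag(1,1,1,1,1).

Now H_k = ker ∂_k / im ∂_{k+1}, so:

  H_0: rank C_0 − rank ∂_1 = 9 − 8 = 1, and the invariant factors of ∂_1 are all 1, so H_0 ≅ Z.
  H_1: rank ker ∂_1 − rank ∂_2 = (14 − 8) − 5 = 1, and the invariant factors of ∂_2 are all 1, so H_1 ≅ Z.
  H_2: rank ker ∂_2 − rank ∂_3 = (5 − 5) − 0 = 0, and there is no ∂_3, so H_2 ≅ 0.

Hence the Betti numbers are b_0 = 1, b_1 = 1, b_2 = 0.

b_0 = 1, b_1 = 1, b_2 = 0.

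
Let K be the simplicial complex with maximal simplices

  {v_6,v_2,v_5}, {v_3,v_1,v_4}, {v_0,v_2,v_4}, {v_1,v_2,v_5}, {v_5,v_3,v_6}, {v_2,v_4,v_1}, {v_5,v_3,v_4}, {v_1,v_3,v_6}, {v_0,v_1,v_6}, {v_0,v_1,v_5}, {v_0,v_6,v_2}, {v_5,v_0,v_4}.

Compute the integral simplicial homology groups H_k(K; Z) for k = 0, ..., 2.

H_0 = Z,  H_1 = Z/2Z,  H_2 = 0.

We work with the vertex ordering v_0 < v_1 < v_2 < v_3 < v_4 < v_5 < v_6. The simplices of K, each written with vertices in increasing order, are:

  0-simplices (7): [v_0], [v_1], [v_2], [v_3], [v_4], [v_5], [v_6]
  1-simplices (18): (18 of them)
  2-simplices (12): (12 of them)

Hence C_0 ≅ Z^7, C_1 ≅ Z^18, C_2 ≅ Z^12.

∂_1: C_1 → C_0 sends each edge [p,q] (with p < q) to q − p.
The 7×18 boundary matrix has rank 6 and Smith normal form diag(1,1,1,1,1,1).

The boundary map ∂_2: C_2 → C_1 sends each 2-simplex [p,q,r] to [q,r] − [p,r] + [p,q]. For instance
  ∂[v_0,v_4,v_5] = [v_4,v_5] − [v_0,v_5] + [v_0,v_4],
  ∂[v_0,v_1,v_6] = [v_1,v_6] − [v_0,v_6] + [v_0,v_1].
This gives a 18×12 integer matrix of rank 12; reducing to Smith normal form yields diagonal entries (1,1,1,1,1,1,1,1,1,1,1,2).

Computing H_k = (kernel of ∂_k) / (image of ∂_{k+1}):

  H_0: rank C_0 − rank ∂_1 = 7 − 6 = 1, and the invariant factors of ∂_1 are all 1, so H_0 ≅ Z.
  H_1: rank ker ∂_1 − rank ∂_2 = (18 − 6) − 12 = 0, and ∂_2 has invariant factor 2 > 1, so H_1 ≅ Z/2Z.
  H_2: rank ker ∂_2 − rank ∂_3 = (12 − 12) − 0 = 0, and there is no ∂_3, so H_2 ≅ 0.

As a check, the Euler characteristic is 7 − 18 + 12 = 1, which agrees with 1 − 0 + 0 = 1.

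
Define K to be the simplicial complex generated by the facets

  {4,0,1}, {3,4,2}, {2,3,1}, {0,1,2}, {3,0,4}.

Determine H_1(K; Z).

H_1 = Z.

K has 5 vertices, 10 edges, 5 triangles.
rank ∂_1 = 4, rank ∂_2 = 5 ⇒ b_1 = 10 − 4 − 5 = 1; all invariant factors of ∂_2 are 1 so no torsion. So H_1 = Z.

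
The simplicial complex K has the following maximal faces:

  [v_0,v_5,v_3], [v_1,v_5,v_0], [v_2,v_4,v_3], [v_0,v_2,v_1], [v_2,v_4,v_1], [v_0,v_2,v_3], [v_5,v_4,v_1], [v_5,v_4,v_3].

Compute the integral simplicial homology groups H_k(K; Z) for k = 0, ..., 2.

H_0 = Z,  H_1 = 0,  H_2 = Z.

Take the total order v_0 < v_1 < v_2 < v_3 < v_4 < v_5 on the vertex set. Then K (dimension 2) consists of the simplices:

  0-simplices (6): [v_0], [v_1], [v_2], [v_3], [v_4], [v_5]
  1-simplices (12): [v_0,v_1], [v_0,v_2], [v_0,v_3], [v_0,v_5], [v_1,v_2], [v_1,v_4], [v_1,v_5], [v_2,v_3], [v_2,v_4], [v_3,v_4], [v_3,v_5], [v_4,v_5]
  2-simplices (8): [v_0,v_1,v_2], [v_0,v_1,v_5], [v_0,v_2,v_3], [v_0,v_3,v_5], [v_1,v_2,v_4], [v_1,v_4,v_5], [v_2,v_3,v_4], [v_3,v_4,v_5]

Hence C_0 ≅ Z^6, C_1 ≅ Z^12, C_2 ≅ Z^8.

∂_1: C_1 → C_0 is given by ∂[p,q] = [q] − [p]. For instance
  ∂[v_1,v_4] = [v_4] − [v_1].
This gives a 6×12 integer matrix of rank 5; reducing to Smith normal form yields diagonal entries (1,1,1,1,1).

The boundary map ∂_2: C_2 → C_1 sends each 2-simplex [p,q,r] to [q,r] − [p,r] + [p,q]. For instance
  ∂[v_0,v_1,v_5] = [v_1,v_5] − [v_0,v_5] + [v_0,v_1],
  ∂[v_0,v_2,v_3] = [v_2,v_3] − [v_0,v_3] + [v_0,v_2].
As a 12×8 matrix over Z this has rank 7, with invariant factors (1,1,1,1,1,1,1).

From H_k ≅ ker(∂_k) / im(∂_{k+1}) we obtain:

  H_0: rank C_0 − rank ∂_1 = 6 − 5 = 1, and the invariant factors of ∂_1 are all 1, so H_0 ≅ Z.
  H_1: rank ker ∂_1 − rank ∂_2 = (12 − 5) − 7 = 0, and the invariant factors of ∂_2 are all 1, so H_1 ≅ 0.
  H_2: rank ker ∂_2 − rank ∂_3 = (8 − 7) − 0 = 1, and there is no ∂_3, so H_2 ≅ Z.

As a check, the Euler characteristic is 6 − 12 + 8 = 2, which agrees with 1 − 0 + 1 = 2.
(K is a triangulation of the 2-sphere S^2.)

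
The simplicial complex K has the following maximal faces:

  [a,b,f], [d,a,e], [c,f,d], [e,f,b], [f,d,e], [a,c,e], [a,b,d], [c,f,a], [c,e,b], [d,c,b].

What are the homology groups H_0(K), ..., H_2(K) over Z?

H_0 ≅ Z,  H_1 ≅ Z/2,  H_2 = 0.

Order the vertices as a < b < c < d < e < f. Listing each simplex with vertices in this order, K has dimension 2 with simplices:

  0-simplices (6): a, b, c, d, e, f
  1-simplices (15): ab, ac, ad, ae, af, bc, bd, be, bf, cd, ce, cf, de, df, ef
  2-simplices (10): abd, abf, ace, acf, ade, bcd, bce, bef, cdf, def

giving chain groups C_0 ≅ Z^6, C_1 ≅ Z^15, C_2 ≅ Z^10.

Boundary ∂_1: C_1 → C_0 maps an edge to its endpoints' difference, ∂[p,q] = q − p. For instance
  ∂ab = b − a.
This gives a 6×15 integer matrix of rank 5; reducing to Smith normal form yields diagonal entries (1,1,1,1,1).

∂_2: C_2 → C_1 sends each 2-simplex [p,q,r] to [q,r] − [p,r] + [p,q]. For instance
  ∂cdf = df − cf + cd,
  ∂ace = ce − ae + ac.
The resulting 15×10 matrix has rank 10, and its Smith normal form has invariant factors (1,1,1,1,1,1,1,1,1,2).

From H_k ≅ ker(∂_k) / im(∂_{k+1}) we obtain:

  H_0: rank C_0 − rank ∂_1 = 6 − 5 = 1, and the invariant factors of ∂_1 are all 1, so H_0 ≅ Z.
  H_1: rank ker ∂_1 − rank ∂_2 = (15 − 5) − 10 = 0, and ∂_2 has invariant factor 2 > 1, so H_1 ≅ Z/2.
  H_2: rank ker ∂_2 − rank ∂_3 = (10 − 10) − 0 = 0, and there is no ∂_3, so H_2 ≅ 0.

As a check, the Euler characteristic is 6 − 15 + 10 = 1, which agrees with 1 − 0 + 0 = 1.
(K is a triangulation of the real projective plane RP^2.)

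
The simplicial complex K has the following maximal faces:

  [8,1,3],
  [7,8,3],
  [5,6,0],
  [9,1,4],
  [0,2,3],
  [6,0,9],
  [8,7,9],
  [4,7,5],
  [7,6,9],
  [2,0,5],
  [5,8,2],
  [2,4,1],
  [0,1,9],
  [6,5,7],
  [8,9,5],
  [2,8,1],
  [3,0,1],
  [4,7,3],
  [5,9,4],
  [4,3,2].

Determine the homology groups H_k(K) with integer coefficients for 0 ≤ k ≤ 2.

Order the vertices as 0 < 1 < 2 < 3 < 4 < 5 < 6 < 7 < 8 < 9. Listing each simplex with vertices in this order, K has dimension 2 with simplices:

  0-simplices (10): [0], [1], [2], [3], [4], [5], [6], [7], [8], [9]
  1-simplices (30): (30 of them)
  2-simplices (20): (20 of them)

giving chain groups C_0 ≅ Z^10, C_1 ≅ Z^30, C_2 ≅ Z^20.

Boundary ∂_1: C_1 → C_0 maps an edge to its endpoints' difference, ∂[p,q] = q − p.
This gives a 10×30 integer matrix of rank 9; reducing to Smith normal form yields diagonal entries (1,1,1,1,1,1,1,1,1).

The boundary map ∂_2: C_2 → C_1 acts by ∂[p,q,r] = [q,r] − [p,r] + [p,q]. For instance
  ∂[6,7,9] = [7,9] − [6,9] + [6,7],
  ∂[0,2,3] = [2,3] − [0,3] + [0,2].
This gives a 30×20 integer matrix of rank 20; reducing to Smith normal form yields diagonal entries (1,1,1,1,1,1,1,1,1,1,1,1,1,1,1,1,1,1,1,2).

From H_k ≅ ker(∂_k) / im(∂_{k+1}) we obtain:

  H_0: rank C_0 − rank ∂_1 = 10 − 9 = 1, and the invariant factors of ∂_1 are all 1, so H_0 ≅ Z.
  H_1: rank ker ∂_1 − rank ∂_2 = (30 − 9) − 20 = 1, and ∂_2 has invariant factor 2 > 1, so H_1 ≅ Z ⊕ Z/2Z.
  H_2: rank ker ∂_2 − rank ∂_3 = (20 − 20) − 0 = 0, and there is no ∂_3, so H_2 ≅ 0.

(K is a triangulation of the Klein bottle.)

H_0 ≅ Z,  H_1 ≅ Z ⊕ Z/2Z,  H_2 = 0.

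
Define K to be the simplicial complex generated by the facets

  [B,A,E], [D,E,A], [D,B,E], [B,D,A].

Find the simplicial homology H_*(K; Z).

H_0 = Z,  H_1 = 0,  H_2 = Z.

Fix the vertex order A < B < D < E and write every simplex with vertices in increasing order. Then dim K = 2 and the simplices of K are:

  0-simplices (4): A, B, D, E
  1-simplices (6): AB, AD, AE, BD, BE, DE
  2-simplices (4): ABD, ABE, ADE, BDE

giving chain groups C_0 ≅ Z^4, C_1 ≅ Z^6, C_2 ≅ Z^4.

Boundary ∂_1: C_1 → C_0 sends each edge [p,q] (with p < q) to q − p.
As a 4×6 matrix over Z this has rank 3, with invariant factors (1,1,1).

The boundary map ∂_2: C_2 → C_1 acts by ∂[p,q,r] = [q,r] − [p,r] + [p,q]. For instance
  ∂ABE = BE − AE + AB,
  ∂ABD = BD − AD + AB.
This gives a 6×4 integer matrix of rank 3; reducing to Smith normal form yields diagonal entries (1,1,1).

From H_k ≅ ker(∂_k) / im(∂_{k+1}) we obtain:

  H_0: rank C_0 − rank ∂_1 = 4 − 3 = 1, and the invariant factors of ∂_1 are all 1, so H_0 = Z.
  H_1: rank ker ∂_1 − rank ∂_2 = (6 − 3) − 3 = 0, and the invariant factors of ∂_2 are all 1, so H_1 = 0.
  H_2: rank ker ∂_2 − rank ∂_3 = (4 − 3) − 0 = 1, and there is no ∂_3, so H_2 = Z.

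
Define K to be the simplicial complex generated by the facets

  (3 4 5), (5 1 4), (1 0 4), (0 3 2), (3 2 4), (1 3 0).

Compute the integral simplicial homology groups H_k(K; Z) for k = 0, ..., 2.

H_0 ≅ Z,  H_1 ≅ Z,  H_2 = 0.

Take the total order 0 < 1 < 2 < 3 < 4 < 5 on the vertex set. Then K (dimension 2) consists of the simplices:

  0-simplices (6): [0], [1], [2], [3], [4], [5]
  1-simplices (12): [0,1], [0,2], [0,3], [0,4], [1,3], [1,4], [1,5], [2,3], [2,4], [3,4], [3,5], [4,5]
  2-simplices (6): [0,1,3], [0,1,4], [0,2,3], [1,4,5], [2,3,4], [3,4,5]

so the chain groups are C_0 ≅ Z^6, C_1 ≅ Z^12, C_2 ≅ Z^6.

∂_1: C_1 → C_0 is given by ∂[p,q] = [q] − [p].
As a 6×12 matrix over Z this has rank 5, with invariant factors (1,1,1,1,1).

∂_2: C_2 → C_1 maps a triangle to the signed sum of its edges. For instance
  ∂[0,2,3] = [2,3] − [0,3] + [0,2],
  ∂[0,1,4] = [1,4] − [0,4] + [0,1].
The resulting 12×6 matrix has rank 6, and its Smith normal form has invariant factors (1,1,1,1,1,1).

From H_k ≅ ker(∂_k) / im(∂_{k+1}) we obtain:

  H_0: rank C_0 − rank ∂_1 = 6 − 5 = 1, and the invariant factors of ∂_1 are all 1, so H_0 ≅ Z.
  H_1: rank ker ∂_1 − rank ∂_2 = (12 − 5) − 6 = 1, and the invariant factors of ∂_2 are all 1, so H_1 ≅ Z.
  H_2: rank ker ∂_2 − rank ∂_3 = (6 − 6) − 0 = 0, and there is no ∂_3, so H_2 ≅ 0.

As a check, the Euler characteristic is 6 − 12 + 6 = 0, which agrees with 1 − 1 + 0 = 0.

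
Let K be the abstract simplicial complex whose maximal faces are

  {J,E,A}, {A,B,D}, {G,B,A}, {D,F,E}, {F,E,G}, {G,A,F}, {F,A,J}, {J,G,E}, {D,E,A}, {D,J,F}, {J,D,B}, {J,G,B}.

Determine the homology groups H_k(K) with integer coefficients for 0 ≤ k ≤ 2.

We work with the vertex ordering A < B < D < E < F < G < J. The simplices of K, each written with vertices in increasing order, are:

  0-simplices (7): A, B, D, E, F, G, J
  1-simplices (18): AB, AD, AE, AF, AG, AJ, BD, BG, BJ, DE, DF, DJ, EF, EG, EJ, FG, FJ, GJ
  2-simplices (12): ABD, ABG, ADE, AEJ, AFG, AFJ, BDJ, BGJ, DEF, DFJ, EFG, EGJ

giving chain groups C_0 ≅ Z^7, C_1 ≅ Z^18, C_2 ≅ Z^12.

Boundary ∂_1: C_1 → C_0 sends each edge [p,q] (with p < q) to q − p.
The resulting 7×18 matrix has rank 6, and its Smith normal form has invariant factors (1,1,1,1,1,1).

Boundary ∂_2: C_2 → C_1 acts by ∂[p,q,r] = [q,r] − [p,r] + [p,q]. For instance
  ∂ADE = DE − AE + AD,
  ∂DEF = EF − DF + DE.
The resulting 18×12 matrix has rank 12, and its Smith normal form has invariant factors (1,1,1,1,1,1,1,1,1,1,1,2).

Now H_k = ker ∂_k / im ∂_{k+1}, so:

  H_0: rank C_0 − rank ∂_1 = 7 − 6 = 1, and the invariant factors of ∂_1 are all 1, so H_0 = Z.
  H_1: rank ker ∂_1 − rank ∂_2 = (18 − 6) − 12 = 0, and ∂_2 has invariant factor 2 > 1, so H_1 = Z/2.
  H_2: rank ker ∂_2 − rank ∂_3 = (12 − 12) − 0 = 0, and there is no ∂_3, so H_2 = 0.

(K is a triangulation of the real projective plane RP^2.)

H_0 ≅ Z,  H_1 ≅ Z/2,  H_2 = 0.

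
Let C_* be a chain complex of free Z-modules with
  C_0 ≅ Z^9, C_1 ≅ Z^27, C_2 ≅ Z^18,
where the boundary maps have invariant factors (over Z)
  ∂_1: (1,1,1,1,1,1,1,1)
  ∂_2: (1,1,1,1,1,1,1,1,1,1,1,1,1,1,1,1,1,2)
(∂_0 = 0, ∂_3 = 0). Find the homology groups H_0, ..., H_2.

H_0 ≅ Z,  H_1 ≅ Z ⊕ Z/2Z,  H_2 = 0.

H_0: b_0 = 9 − 0 − 8 = 1; torsion from ∂_1 factors > 1: none. So H_0 ≅ Z.
H_1: b_1 = 27 − 8 − 18 = 1; torsion from ∂_2 factors > 1: [2]. So H_1 ≅ Z ⊕ Z/2Z.
H_2: b_2 = 18 − 18 − 0 = 0; torsion from ∂_3 factors > 1: none. So H_2 ≅ 0.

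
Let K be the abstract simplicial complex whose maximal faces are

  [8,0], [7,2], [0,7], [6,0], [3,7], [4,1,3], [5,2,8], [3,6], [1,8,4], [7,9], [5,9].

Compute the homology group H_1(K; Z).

H_1 ≅ Z^4.

We work with the vertex ordering 0 < 1 < 2 < 3 < 4 < 5 < 6 < 7 < 8 < 9. The simplices of K, each written with vertices in increasing order, are:

  0-simplices (10): [0], [1], [2], [3], [4], [5], [6], [7], [8], [9]
  1-simplices (16): [0,6], [0,7], [0,8], [1,3], [1,4], [1,8], [2,5], [2,7], [2,8], [3,4], [3,6], [3,7], [4,8], [5,8], [5,9], [7,9]
  2-simplices (3): [1,3,4], [1,4,8], [2,5,8]

giving chain groups C_0 ≅ Z^10, C_1 ≅ Z^16, C_2 ≅ Z^3.

∂_1: C_1 → C_0 is given by ∂[p,q] = [q] − [p]. For instance
  ∂[3,6] = [6] − [3].
This gives a 10×16 integer matrix of rank 9; reducing to Smith normal form yields diagonal entries (1,1,1,1,1,1,1,1,1).

Boundary ∂_2: C_2 → C_1 sends each 2-simplex [p,q,r] to [q,r] − [p,r] + [p,q]. For instance
  ∂[2,5,8] = [5,8] − [2,8] + [2,5],
  ∂[1,3,4] = [3,4] − [1,4] + [1,3].
As a 16×3 matrix over Z this has rank 3, with invariant factors (1,1,1).

Now H_k = ker ∂_k / im ∂_{k+1}, so:

  H_1: rank ker ∂_1 − rank ∂_2 = (16 − 9) − 3 = 4, and the invariant factors of ∂_2 are all 1, so H_1 ≅ Z^4.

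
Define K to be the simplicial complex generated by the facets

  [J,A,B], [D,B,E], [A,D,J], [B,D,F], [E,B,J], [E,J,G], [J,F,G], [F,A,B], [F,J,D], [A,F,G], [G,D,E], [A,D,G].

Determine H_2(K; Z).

We work with the vertex ordering A < B < D < E < F < G < J. The simplices of K, each written with vertices in increasing order, are:

  0-simplices (7): A, B, D, E, F, G, J
  1-simplices (18): AB, AD, AF, AG, AJ, BD, BE, BF, BJ, DE, DF, DG, DJ, EG, EJ, FG, FJ, GJ
  2-simplices (12): ABF, ABJ, ADG, ADJ, AFG, BDE, BDF, BEJ, DEG, DFJ, EGJ, FGJ

giving chain groups C_0 ≅ Z^7, C_1 ≅ Z^18, C_2 ≅ Z^12.

Boundary ∂_1: C_1 → C_0 sends each edge [p,q] (with p < q) to q − p.
As a 7×18 matrix over Z this has rank 6, with invariant factors (1,1,1,1,1,1).

∂_2: C_2 → C_1 maps a triangle to the signed sum of its edges. For instance
  ∂AFG = FG − AG + AF,
  ∂EGJ = GJ − EJ + EG.
As a 18×12 matrix over Z this has rank 12, with invariant factors (1,1,1,1,1,1,1,1,1,1,1,2).

From H_k ≅ ker(∂_k) / im(∂_{k+1}) we obtain:

  H_2: rank ker ∂_2 − rank ∂_3 = (12 − 12) − 0 = 0, and there is no ∂_3, so H_2 = 0.

(K is a triangulation of the real projective plane RP^2.)

H_2 = 0.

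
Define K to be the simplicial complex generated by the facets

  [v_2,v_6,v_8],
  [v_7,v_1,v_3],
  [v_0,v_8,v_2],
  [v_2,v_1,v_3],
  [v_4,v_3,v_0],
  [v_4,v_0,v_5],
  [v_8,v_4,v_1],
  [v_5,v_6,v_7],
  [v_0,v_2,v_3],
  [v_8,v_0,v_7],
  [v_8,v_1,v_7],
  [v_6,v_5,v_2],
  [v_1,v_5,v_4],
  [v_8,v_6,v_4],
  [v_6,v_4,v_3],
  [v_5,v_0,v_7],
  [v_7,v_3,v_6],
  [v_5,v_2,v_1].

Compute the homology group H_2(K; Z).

H_2 = Z.

Take the total order v_0 < v_1 < v_2 < v_3 < v_4 < v_5 < v_6 < v_7 < v_8 on the vertex set. Then K (dimension 2) consists of the simplices:

  0-simplices (9): [v_0], [v_1], [v_2], [v_3], [v_4], [v_5], [v_6], [v_7], [v_8]
  1-simplices (27): (27 of them)
  2-simplices (18): (18 of them)

giving chain groups C_0 ≅ Z^9, C_1 ≅ Z^27, C_2 ≅ Z^18.

∂_1: C_1 → C_0 sends each edge [p,q] (with p < q) to q − p.
The 9×27 boundary matrix has rank 8 and Smith normal form diag(1,1,1,1,1,1,1,1).

Boundary ∂_2: C_2 → C_1 maps a triangle to the signed sum of its edges. For instance
  ∂[v_0,v_5,v_7] = [v_5,v_7] − [v_0,v_7] + [v_0,v_5],
  ∂[v_4,v_6,v_8] = [v_6,v_8] − [v_4,v_8] + [v_4,v_6].
This gives a 27×18 integer matrix of rank 17; reducing to Smith normal form yields diagonal entries (1,1,1,1,1,1,1,1,1,1,1,1,1,1,1,1,1).

From H_k ≅ ker(∂_k) / im(∂_{k+1}) we obtain:

  H_2: rank ker ∂_2 − rank ∂_3 = (18 − 17) − 0 = 1, and there is no ∂_3, so H_2 = Z.

(K is a triangulation of the torus T^2.)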